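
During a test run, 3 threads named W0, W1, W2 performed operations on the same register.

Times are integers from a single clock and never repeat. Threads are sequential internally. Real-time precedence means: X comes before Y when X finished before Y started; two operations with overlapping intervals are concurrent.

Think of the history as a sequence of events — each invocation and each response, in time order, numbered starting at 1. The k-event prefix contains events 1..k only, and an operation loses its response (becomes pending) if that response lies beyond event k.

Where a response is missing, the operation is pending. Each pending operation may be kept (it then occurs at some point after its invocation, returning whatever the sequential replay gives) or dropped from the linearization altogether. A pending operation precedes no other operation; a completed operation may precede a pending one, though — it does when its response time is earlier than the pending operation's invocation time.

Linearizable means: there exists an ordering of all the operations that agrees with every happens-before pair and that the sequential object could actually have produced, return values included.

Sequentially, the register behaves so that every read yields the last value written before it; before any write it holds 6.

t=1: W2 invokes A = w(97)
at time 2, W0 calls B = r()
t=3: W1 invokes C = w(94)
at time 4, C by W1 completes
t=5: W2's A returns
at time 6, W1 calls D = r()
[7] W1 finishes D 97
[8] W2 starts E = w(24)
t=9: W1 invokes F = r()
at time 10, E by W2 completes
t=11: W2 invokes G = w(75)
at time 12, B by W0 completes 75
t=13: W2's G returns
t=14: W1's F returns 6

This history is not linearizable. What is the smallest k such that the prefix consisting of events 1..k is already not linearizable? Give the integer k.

14

events 1..13 are still linearizable — one witness is C, A, D, E, F, G, B:
1. C w(94), leaving value 94
2. A w(97), leaving value 97
3. D r() → 97, leaving value 97
4. E w(24), leaving value 24
5. F r() (pending, included), leaving value 24
6. G w(75), leaving value 75
7. B r() → 75, leaving value 75
adding event 14 (F responds at 14) leaves no legal real-time order
one such order, A, B, C, D, E, F, G, breaks at step 2 where B r() → 75 is illegal
one such order, A, B, C, D, E, G, F, breaks at step 2 where B r() → 75 is illegal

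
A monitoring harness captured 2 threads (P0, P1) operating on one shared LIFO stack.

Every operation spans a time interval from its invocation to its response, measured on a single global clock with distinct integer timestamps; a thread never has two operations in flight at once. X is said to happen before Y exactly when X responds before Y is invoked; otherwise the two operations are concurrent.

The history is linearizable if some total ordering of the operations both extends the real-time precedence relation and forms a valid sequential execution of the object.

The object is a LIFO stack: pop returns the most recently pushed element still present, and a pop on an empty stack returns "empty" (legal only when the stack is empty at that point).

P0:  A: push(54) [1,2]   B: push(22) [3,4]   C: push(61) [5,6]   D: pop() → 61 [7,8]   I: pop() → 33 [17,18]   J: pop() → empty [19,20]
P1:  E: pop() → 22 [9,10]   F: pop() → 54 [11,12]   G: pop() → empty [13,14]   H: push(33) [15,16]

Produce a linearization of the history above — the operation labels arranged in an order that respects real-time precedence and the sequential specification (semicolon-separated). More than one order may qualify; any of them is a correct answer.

A; B; C; D; E; F; G; H; I; J

step 1: A push(54) — stack <54>
step 2: B push(22) — stack <54,22>
step 3: C push(61) — stack <54,22,61>
step 4: D pop() → 61 — stack <54,22>
step 5: E pop() → 22 — stack <54>
step 6: F pop() → 54 — stack <>
step 7: G pop() → empty — stack <>
step 8: H push(33) — stack <33>
step 9: I pop() → 33 — stack <>
step 10: J pop() → empty — stack <>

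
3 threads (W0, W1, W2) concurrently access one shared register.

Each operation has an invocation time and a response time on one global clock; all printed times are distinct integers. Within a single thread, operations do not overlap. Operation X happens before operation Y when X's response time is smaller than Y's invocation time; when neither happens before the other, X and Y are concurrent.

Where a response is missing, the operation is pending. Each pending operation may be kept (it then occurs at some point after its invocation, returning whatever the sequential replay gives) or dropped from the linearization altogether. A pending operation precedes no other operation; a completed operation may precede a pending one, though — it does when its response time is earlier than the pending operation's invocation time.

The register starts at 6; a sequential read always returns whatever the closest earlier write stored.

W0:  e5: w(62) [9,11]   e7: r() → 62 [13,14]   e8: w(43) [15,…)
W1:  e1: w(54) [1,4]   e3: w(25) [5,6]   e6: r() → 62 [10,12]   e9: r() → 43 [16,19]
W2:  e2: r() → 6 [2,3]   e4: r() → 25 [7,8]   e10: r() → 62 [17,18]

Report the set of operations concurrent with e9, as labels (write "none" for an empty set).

e9 spans [16,19]: anything still running between times 16 and 19 counts as concurrent
e1 [1,4]: before
e2 [2,3]: before
e3 [5,6]: before
e4 [7,8]: before
e5 [9,11]: before
e6 [10,12]: before
e7 [13,14]: before
e8 [15,…): concurrent
e10 [17,18]: concurrent

e10, e8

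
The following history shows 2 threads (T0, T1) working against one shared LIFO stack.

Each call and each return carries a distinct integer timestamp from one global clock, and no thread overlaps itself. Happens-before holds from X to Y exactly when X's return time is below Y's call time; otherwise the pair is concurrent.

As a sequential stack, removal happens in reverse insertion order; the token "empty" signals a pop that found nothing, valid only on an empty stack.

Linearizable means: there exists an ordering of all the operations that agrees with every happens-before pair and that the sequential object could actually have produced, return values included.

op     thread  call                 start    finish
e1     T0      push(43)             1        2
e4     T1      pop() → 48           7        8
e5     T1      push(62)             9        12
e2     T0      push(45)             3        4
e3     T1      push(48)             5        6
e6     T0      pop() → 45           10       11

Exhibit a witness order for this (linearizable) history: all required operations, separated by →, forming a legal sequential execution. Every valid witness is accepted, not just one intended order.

step 1: e1 push(43) — stack <43>
step 2: e2 push(45) — stack <43,45>
step 3: e3 push(48) — stack <43,45,48>
step 4: e4 pop() → 48 — stack <43,45>
step 5: e6 pop() → 45 — stack <43>
step 6: e5 push(62) — stack <43,62>

e1 → e2 → e3 → e4 → e6 → e5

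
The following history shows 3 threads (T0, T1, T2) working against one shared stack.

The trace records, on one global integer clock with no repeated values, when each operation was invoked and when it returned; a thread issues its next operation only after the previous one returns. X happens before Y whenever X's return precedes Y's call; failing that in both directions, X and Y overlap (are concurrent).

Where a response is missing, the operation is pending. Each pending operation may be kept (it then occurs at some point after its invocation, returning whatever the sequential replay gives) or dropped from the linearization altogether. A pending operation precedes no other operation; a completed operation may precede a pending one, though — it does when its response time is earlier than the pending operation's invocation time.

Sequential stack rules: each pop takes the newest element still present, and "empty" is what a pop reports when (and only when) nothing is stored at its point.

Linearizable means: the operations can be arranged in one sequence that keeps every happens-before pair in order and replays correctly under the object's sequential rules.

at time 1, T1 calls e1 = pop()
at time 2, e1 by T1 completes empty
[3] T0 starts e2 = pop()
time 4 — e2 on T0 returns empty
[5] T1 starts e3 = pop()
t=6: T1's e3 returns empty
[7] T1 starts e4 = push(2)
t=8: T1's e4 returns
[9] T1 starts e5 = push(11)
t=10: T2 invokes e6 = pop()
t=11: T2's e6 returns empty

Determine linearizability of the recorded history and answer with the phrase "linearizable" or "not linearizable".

events 1..10 are fine; event 11 — the response of e6 at time 11 — makes the prefix non-linearizable
the sole real-time-consistent order of 5 completed operations fails the stack replay
completion choices over the 1 pending operation (e5) were checked; none helps
one such order, e1, e2, e3, e4, e6 (pending dropped), breaks at step 5 where e6 pop() → empty is illegal

not linearizable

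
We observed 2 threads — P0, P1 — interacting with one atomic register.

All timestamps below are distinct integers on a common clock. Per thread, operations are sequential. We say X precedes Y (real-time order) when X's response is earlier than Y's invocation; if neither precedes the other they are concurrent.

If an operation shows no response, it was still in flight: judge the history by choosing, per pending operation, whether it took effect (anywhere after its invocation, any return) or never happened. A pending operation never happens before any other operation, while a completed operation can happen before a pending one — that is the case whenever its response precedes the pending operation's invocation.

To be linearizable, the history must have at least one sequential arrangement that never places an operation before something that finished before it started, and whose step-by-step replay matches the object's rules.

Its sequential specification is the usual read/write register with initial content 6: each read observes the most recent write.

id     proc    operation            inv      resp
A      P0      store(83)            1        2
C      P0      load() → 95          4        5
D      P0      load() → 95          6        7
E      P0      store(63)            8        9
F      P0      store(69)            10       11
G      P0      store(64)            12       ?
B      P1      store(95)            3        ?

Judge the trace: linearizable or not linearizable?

a witness: A, B, C, D, E, F
after step 1 (A store(83)): value 83
after step 2 (B store(95) (pending, included)): value 95
after step 3 (C load() → 95): value 95
after step 4 (D load() → 95): value 95
after step 5 (E store(63)): value 63
after step 6 (F store(69)): value 69

linearizable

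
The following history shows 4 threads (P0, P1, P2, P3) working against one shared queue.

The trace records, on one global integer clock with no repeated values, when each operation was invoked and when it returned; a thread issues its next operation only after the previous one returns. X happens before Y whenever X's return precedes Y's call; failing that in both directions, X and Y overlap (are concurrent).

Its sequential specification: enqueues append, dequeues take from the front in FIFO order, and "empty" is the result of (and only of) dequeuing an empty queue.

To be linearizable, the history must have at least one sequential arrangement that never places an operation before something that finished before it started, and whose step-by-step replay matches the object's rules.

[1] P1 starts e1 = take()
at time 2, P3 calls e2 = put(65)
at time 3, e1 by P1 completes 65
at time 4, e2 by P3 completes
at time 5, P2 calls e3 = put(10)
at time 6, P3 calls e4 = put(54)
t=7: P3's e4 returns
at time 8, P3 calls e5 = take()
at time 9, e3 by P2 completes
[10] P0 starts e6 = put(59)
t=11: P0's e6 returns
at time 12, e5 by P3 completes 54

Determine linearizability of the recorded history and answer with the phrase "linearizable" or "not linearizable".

a witness: e2, e1, e4, e3, e5, e6
1. e2 put(65), leaving queue <65>
2. e1 take() → 65, leaving queue <>
3. e4 put(54), leaving queue <54>
4. e3 put(10), leaving queue <54,10>
5. e5 take() → 54, leaving queue <10>
6. e6 put(59), leaving queue <10,59>

linearizable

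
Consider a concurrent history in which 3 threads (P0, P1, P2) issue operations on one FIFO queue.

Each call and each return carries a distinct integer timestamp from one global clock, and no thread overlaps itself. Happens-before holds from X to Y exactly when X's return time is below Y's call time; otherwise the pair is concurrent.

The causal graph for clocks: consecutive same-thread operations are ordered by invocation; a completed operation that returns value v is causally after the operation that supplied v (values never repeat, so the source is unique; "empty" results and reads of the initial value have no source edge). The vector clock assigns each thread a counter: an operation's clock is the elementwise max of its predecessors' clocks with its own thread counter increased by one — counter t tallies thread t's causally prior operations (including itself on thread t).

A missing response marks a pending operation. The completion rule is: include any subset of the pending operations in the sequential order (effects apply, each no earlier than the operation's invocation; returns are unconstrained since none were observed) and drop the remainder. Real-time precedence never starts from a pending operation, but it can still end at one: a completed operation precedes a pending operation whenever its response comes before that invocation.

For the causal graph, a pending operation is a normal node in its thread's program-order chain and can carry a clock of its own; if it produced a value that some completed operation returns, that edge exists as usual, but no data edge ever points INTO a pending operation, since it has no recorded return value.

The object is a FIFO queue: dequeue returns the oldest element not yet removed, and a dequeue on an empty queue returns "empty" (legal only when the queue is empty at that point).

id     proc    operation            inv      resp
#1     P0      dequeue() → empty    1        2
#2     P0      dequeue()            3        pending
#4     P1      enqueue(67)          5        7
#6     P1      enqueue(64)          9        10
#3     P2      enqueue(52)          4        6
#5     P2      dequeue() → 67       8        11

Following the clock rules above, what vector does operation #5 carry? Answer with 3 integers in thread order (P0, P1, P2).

(0, 1, 2)

#3, invoked 4, has no incoming edges; only P2's bump applies → (0, 0, 1)
#4, invoked 5, has no incoming edges; only P1's bump applies → (0, 1, 0)
#1, invoked 1, has no incoming edges; only P0's bump applies → (1, 0, 0)
from VC(#4)=(0, 1, 0), #6 (invoked 9) maxes components and bumps P1 → (0, 2, 0)
from VC(#1)=(1, 0, 0), #2 (invoked 3) maxes components and bumps P0 → (2, 0, 0)
from VC(#3)=(0, 0, 1), VC(#4)=(0, 1, 0), #5 (invoked 8) maxes components and bumps P2 → (0, 1, 2)
target: VC(#5) = (0, 1, 2)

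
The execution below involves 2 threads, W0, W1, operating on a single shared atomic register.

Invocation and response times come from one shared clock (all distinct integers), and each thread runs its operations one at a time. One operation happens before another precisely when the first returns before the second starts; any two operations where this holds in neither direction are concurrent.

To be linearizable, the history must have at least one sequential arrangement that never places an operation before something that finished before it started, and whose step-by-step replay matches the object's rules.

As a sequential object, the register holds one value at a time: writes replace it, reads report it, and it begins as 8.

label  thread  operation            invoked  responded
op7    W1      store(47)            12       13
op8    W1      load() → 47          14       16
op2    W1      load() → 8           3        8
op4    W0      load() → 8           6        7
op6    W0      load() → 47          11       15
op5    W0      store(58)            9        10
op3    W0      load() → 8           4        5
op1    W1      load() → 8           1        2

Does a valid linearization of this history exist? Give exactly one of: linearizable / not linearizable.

a witness: op1, op2, op3, op4, op5, op7, op6, op8
1. op1 load() → 8, leaving value 8
2. op2 load() → 8, leaving value 8
3. op3 load() → 8, leaving value 8
4. op4 load() → 8, leaving value 8
5. op5 store(58), leaving value 58
6. op7 store(47), leaving value 47
7. op6 load() → 47, leaving value 47
8. op8 load() → 47, leaving value 47

linearizable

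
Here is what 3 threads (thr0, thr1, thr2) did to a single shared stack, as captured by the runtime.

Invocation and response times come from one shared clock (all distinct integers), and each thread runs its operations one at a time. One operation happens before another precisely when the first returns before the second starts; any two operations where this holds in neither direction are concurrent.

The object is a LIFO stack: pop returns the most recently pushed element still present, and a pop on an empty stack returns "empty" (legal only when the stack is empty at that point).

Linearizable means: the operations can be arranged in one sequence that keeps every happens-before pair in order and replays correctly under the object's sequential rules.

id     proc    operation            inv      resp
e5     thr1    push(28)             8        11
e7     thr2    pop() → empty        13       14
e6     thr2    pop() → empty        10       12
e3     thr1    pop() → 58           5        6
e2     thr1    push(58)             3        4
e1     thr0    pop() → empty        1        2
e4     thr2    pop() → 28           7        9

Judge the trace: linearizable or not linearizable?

linearizable

witness order: e1, e2, e3, e5, e4, e6, e7
step 1: e1 pop() → empty — stack <>
step 2: e2 push(58) — stack <58>
step 3: e3 pop() → 58 — stack <>
step 4: e5 push(28) — stack <28>
step 5: e4 pop() → 28 — stack <>
step 6: e6 pop() → empty — stack <>
step 7: e7 pop() → empty — stack <>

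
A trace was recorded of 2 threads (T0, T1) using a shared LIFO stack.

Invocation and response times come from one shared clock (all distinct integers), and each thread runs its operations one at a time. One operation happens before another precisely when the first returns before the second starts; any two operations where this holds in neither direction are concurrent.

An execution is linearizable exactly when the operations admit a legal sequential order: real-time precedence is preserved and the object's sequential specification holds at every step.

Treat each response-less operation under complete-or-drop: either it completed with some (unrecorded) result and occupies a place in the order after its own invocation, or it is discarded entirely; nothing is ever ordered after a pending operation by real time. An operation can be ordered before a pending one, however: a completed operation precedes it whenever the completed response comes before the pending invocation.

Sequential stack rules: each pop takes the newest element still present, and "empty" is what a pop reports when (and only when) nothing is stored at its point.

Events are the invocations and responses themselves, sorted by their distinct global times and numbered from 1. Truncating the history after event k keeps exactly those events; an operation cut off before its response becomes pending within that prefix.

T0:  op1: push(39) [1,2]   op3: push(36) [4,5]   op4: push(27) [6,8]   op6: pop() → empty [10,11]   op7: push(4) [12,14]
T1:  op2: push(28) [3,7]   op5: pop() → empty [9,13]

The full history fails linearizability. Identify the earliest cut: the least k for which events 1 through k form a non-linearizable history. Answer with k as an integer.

11

events 1..10 are still linearizable — one witness is op1, op2, op3, op4:
step 1: op1 push(39) — stack <39>
step 2: op2 push(28) — stack <39,28>
step 3: op3 push(36) — stack <39,28,36>
step 4: op4 push(27) — stack <39,28,36,27>
adding event 11 (op6 responds at 11) leaves no legal real-time order
completion choices over the 1 pending operation (op5) were checked; none helps
for example op1, op2, op3, op4, op6 (pending dropped) fails at step 5: op6 pop() → empty is not legal there
for example op1, op3, op2, op4, op6 (pending dropped) fails at step 5: op6 pop() → empty is not legal there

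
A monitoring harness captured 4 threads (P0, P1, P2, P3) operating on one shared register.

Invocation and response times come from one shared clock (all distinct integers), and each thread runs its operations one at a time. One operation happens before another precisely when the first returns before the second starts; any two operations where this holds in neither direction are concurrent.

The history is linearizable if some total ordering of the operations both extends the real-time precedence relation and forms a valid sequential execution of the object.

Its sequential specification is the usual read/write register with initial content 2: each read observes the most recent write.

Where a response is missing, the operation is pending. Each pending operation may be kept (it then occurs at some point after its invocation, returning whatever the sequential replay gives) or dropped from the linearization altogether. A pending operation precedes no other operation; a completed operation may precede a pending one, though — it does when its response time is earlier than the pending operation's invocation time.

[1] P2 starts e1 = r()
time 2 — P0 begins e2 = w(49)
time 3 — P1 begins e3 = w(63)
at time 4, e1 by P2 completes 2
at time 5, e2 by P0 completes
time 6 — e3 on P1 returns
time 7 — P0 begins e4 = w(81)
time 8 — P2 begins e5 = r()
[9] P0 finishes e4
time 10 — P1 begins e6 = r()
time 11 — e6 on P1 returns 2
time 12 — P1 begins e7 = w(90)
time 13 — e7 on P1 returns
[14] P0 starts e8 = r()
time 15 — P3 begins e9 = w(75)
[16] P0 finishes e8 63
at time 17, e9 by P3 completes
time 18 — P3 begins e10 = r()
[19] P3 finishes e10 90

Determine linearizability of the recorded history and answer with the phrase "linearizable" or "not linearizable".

through event 10 a valid linearization exists; event 11 (e6 responding at time 11) ends that
no legal order exists: 6 real-time-consistent candidates over 5 completed register operations, all rejected
no escape via the 1 pending operation (e5): every completion choice fails
take e1, e2, e3, e4, e6 (pending dropped): step 5 already fails, because e6 r() → 2 cannot occur there
take e1, e3, e2, e4, e6 (pending dropped): step 5 already fails, because e6 r() → 2 cannot occur there

not linearizable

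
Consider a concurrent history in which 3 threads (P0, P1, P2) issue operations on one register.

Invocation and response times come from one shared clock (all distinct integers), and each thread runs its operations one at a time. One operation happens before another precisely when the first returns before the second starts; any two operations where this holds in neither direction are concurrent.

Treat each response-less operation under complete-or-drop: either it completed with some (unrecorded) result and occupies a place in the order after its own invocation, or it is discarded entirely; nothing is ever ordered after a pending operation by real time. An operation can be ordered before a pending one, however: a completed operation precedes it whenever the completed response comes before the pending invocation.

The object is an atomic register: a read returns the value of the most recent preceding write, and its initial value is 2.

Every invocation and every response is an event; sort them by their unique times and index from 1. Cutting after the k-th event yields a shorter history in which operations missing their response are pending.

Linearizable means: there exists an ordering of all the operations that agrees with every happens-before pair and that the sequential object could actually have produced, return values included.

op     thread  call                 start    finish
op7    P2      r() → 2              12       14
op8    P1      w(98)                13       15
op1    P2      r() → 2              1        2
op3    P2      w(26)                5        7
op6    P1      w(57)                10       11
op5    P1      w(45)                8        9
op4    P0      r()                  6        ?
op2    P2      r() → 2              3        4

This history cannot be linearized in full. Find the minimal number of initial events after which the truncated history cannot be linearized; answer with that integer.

14

a valid linearization of events 1..13 exists, for instance op1, op2, op3, op4, op5, op6:
1. op1 r() → 2, leaving value 2
2. op2 r() → 2, leaving value 2
3. op3 w(26), leaving value 26
4. op4 r() (pending, included), leaving value 26
5. op5 w(45), leaving value 45
6. op6 w(57), leaving value 57
event 14 — op7's response, time 14 — after it, nothing linearizes
no completion choice of the 2 pending operations (op4, op8) rescues it — every subset was tried
sample order op1, op2, op3, op5, op6, op7 (pending dropped) stalls at step 6 — op7 r() → 2 has no legal effect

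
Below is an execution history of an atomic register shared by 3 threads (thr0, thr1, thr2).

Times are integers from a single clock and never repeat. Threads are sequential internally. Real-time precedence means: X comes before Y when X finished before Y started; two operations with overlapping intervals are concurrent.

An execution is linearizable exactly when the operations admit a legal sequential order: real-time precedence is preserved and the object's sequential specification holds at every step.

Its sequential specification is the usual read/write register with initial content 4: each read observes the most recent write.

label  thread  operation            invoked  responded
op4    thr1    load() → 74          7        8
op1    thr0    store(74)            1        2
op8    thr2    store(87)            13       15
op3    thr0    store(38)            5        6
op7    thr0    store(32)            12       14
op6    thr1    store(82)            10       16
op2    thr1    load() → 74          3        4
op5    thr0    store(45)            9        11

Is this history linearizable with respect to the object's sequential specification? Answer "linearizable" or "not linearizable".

not linearizable

already the first 8 events (up to op4's response at time 8) admit no linearization; the first 7 still do
a single order respects real time; the 4 completed atomic register operations fail replay along it
take op1, op2, op3, op4: step 4 already fails, because op4 load() → 74 cannot occur there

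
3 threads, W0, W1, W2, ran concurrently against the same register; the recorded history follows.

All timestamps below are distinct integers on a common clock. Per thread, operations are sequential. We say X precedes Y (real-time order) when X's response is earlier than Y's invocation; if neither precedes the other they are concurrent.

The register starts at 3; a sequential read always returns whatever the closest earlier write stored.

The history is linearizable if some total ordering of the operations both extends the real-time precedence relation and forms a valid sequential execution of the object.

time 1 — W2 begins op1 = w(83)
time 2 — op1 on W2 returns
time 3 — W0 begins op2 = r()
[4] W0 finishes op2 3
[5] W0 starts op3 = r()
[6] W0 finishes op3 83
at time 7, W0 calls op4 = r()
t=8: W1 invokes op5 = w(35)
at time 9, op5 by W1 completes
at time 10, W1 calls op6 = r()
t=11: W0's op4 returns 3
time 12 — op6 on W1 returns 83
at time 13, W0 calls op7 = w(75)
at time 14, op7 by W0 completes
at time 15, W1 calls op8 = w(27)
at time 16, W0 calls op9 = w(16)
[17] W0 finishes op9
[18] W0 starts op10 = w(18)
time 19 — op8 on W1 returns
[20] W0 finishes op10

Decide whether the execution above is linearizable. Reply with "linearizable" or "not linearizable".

not linearizable

through event 3 a valid linearization exists; event 4 (op2 responding at time 4) ends that
a single order respects real time; the 2 completed register operations fail replay along it
sample order op1, op2 stalls at step 2 — op2 r() → 3 has no legal effect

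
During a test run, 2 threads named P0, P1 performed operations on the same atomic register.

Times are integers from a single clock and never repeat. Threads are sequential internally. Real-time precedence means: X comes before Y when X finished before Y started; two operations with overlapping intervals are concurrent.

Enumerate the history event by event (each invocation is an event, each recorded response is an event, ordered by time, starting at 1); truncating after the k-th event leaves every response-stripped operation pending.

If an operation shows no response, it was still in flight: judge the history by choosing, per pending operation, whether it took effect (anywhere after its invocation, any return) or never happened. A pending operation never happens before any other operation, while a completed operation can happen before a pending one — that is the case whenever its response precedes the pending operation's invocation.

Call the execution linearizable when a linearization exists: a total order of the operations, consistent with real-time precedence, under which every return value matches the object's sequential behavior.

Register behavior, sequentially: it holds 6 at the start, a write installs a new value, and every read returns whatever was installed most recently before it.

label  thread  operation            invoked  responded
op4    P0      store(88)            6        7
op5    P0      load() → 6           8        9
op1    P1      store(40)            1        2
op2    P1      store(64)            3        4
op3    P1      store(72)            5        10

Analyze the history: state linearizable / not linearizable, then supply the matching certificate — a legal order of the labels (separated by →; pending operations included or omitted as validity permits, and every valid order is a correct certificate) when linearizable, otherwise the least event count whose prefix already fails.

already the first 9 events (up to op5's response at time 9) admit no linearization; the first 8 still do
a single order respects real time; the 4 completed atomic register operations fail replay along it
completion choices over the 1 pending operation (op3) were checked; none helps
sample order op1, op2, op4, op5 (pending dropped) stalls at step 4 — op5 load() → 6 has no legal effect

not linearizable — minimal violating prefix: 9 events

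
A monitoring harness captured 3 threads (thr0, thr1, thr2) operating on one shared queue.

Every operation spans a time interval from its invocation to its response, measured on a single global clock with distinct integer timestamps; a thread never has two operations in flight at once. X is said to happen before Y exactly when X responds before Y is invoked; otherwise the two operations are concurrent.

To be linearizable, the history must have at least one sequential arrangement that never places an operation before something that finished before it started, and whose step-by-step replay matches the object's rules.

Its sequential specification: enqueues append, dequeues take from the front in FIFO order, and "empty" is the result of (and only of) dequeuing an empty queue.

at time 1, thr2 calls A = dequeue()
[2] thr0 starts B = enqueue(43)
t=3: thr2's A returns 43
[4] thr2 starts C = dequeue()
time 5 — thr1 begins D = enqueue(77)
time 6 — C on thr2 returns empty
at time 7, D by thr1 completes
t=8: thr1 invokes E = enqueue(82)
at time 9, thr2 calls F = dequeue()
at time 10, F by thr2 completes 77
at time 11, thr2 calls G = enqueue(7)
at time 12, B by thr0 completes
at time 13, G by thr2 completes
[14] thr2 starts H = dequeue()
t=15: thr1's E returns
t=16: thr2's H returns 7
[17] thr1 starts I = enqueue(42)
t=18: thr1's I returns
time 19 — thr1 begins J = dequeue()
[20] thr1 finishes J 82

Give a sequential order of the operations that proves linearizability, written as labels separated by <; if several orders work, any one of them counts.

1. B enqueue(43), leaving queue <43>
2. A dequeue() → 43, leaving queue <>
3. C dequeue() → empty, leaving queue <>
4. D enqueue(77), leaving queue <77>
5. F dequeue() → 77, leaving queue <>
6. G enqueue(7), leaving queue <7>
7. E enqueue(82), leaving queue <7,82>
8. H dequeue() → 7, leaving queue <82>
9. I enqueue(42), leaving queue <82,42>
10. J dequeue() → 82, leaving queue <42>

B < A < C < D < F < G < E < H < I < J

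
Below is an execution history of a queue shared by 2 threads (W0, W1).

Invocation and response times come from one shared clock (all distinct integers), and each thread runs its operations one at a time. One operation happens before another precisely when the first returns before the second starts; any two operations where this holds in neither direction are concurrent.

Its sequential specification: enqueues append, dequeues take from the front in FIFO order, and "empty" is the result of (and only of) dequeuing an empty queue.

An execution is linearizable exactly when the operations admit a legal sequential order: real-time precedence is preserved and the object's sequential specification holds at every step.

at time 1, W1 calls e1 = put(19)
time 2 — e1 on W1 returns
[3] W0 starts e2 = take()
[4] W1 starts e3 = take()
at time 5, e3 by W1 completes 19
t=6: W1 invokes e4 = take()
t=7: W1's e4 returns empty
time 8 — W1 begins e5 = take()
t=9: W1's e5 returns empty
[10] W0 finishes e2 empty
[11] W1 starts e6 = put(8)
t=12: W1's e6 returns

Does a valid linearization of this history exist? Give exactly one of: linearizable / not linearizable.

linearizable

witness order: e1, e3, e2, e4, e5, e6
1. e1 put(19), leaving queue <19>
2. e3 take() → 19, leaving queue <>
3. e2 take() → empty, leaving queue <>
4. e4 take() → empty, leaving queue <>
5. e5 take() → empty, leaving queue <>
6. e6 put(8), leaving queue <8>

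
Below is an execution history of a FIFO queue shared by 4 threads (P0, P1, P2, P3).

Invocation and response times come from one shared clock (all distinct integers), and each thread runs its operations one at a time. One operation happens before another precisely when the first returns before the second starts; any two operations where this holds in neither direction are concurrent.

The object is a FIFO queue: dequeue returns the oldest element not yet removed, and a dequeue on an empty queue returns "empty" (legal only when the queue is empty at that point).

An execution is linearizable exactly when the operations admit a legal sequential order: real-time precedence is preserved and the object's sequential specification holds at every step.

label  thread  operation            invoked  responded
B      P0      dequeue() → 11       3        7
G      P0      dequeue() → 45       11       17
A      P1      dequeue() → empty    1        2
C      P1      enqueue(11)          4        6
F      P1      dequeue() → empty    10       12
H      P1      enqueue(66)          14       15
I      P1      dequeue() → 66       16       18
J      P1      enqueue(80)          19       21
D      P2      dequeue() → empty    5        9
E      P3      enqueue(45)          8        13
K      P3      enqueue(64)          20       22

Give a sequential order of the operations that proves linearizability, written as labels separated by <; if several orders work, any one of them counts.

step 1: A dequeue() → empty — queue <>
step 2: C enqueue(11) — queue <11>
step 3: B dequeue() → 11 — queue <>
step 4: D dequeue() → empty — queue <>
step 5: E enqueue(45) — queue <45>
step 6: G dequeue() → 45 — queue <>
step 7: F dequeue() → empty — queue <>
step 8: H enqueue(66) — queue <66>
step 9: I dequeue() → 66 — queue <>
step 10: J enqueue(80) — queue <80>
step 11: K enqueue(64) — queue <80,64>

A < C < B < D < E < G < F < H < I < J < K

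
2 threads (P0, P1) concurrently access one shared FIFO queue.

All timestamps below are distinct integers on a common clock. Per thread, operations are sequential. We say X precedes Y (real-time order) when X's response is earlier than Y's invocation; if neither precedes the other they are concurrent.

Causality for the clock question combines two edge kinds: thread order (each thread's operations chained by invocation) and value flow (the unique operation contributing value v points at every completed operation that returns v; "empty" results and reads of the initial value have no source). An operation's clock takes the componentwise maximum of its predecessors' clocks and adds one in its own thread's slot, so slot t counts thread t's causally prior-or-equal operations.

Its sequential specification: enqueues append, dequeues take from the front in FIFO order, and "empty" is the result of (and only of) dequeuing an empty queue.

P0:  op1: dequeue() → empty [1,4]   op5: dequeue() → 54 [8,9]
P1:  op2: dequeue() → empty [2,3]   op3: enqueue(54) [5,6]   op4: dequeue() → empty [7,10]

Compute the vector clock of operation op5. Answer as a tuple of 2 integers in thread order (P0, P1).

(2, 2)

root op op2, invoked 2: fresh clock plus P1's own tick → (0, 1)
root op op1, invoked 1: fresh clock plus P0's own tick → (1, 0)
merge at op3 (invoked 5): VC(op2)=(0, 1), own-thread bump on P1 → (0, 2)
merge at op4 (invoked 7): VC(op3)=(0, 2), own-thread bump on P1 → (0, 3)
merge at op5 (invoked 8): VC(op1)=(1, 0), VC(op3)=(0, 2), own-thread bump on P0 → (2, 2)
target: VC(op5) = (2, 2)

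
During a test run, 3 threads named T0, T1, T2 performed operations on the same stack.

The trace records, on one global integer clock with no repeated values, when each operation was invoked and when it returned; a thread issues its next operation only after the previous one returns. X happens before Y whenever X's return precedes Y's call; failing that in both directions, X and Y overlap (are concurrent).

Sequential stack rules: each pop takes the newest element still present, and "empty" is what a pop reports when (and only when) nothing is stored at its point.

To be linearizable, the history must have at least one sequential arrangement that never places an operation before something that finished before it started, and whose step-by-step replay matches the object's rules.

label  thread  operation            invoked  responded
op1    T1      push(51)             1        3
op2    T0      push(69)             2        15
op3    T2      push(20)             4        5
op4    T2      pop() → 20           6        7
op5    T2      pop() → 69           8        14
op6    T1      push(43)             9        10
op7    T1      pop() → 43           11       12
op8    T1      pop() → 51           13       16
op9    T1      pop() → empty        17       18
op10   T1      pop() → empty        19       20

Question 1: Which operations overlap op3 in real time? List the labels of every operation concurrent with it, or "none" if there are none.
op2

overlap test against op3 [4,5]: concurrent iff the interval meets 4..5
op1 [1,3]: before
op2 [2,15]: concurrent
op4 [6,7]: after
op5 [8,14]: after
op6 [9,10]: after
op7 [11,12]: after
op8 [13,16]: after
op9 [17,18]: after
op10 [19,20]: after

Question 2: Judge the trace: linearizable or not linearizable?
linearizable

a witness: op1, op2, op3, op4, op5, op6, op7, op8, op9, op10
after step 1 (op1 push(51)): stack <51>
after step 2 (op2 push(69)): stack <51,69>
after step 3 (op3 push(20)): stack <51,69,20>
after step 4 (op4 pop() → 20): stack <51,69>
after step 5 (op5 pop() → 69): stack <51>
after step 6 (op6 push(43)): stack <51,43>
after step 7 (op7 pop() → 43): stack <51>
after step 8 (op8 pop() → 51): stack <>
after step 9 (op9 pop() → empty): stack <>
after step 10 (op10 pop() → empty): stack <>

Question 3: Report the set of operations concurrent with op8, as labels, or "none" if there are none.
op2, op5

op8 runs from 13 to 16; window-overlapping ops are concurrent
op1 [1,3]: before
op2 [2,15]: concurrent
op3 [4,5]: before
op4 [6,7]: before
op5 [8,14]: concurrent
op6 [9,10]: before
op7 [11,12]: before
op9 [17,18]: after
op10 [19,20]: after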